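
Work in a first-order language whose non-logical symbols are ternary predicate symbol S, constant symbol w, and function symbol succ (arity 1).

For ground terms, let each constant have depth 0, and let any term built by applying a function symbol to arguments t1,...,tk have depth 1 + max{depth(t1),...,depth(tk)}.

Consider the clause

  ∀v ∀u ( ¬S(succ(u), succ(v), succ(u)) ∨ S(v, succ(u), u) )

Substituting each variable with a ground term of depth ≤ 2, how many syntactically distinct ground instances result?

Ground terms of depth ≤ 2:
  Let N_k count ground terms of depth at most k. Each non-constant term of depth ≤ k is some function symbol applied to depth-≤(k−1) arguments, giving N_k = 1 + N_{k-1}.
  N_0 = 1
  N_1 = 1 + 1 = 2
  N_2 = 1 + 2 = 3
So there are 3 ground terms available for substitution.
There are 2 variables to instantiate (v, u), each occurring in at least one literal, so different choices give different ground instances.
Number of ground instances = 3^2 = 9.

9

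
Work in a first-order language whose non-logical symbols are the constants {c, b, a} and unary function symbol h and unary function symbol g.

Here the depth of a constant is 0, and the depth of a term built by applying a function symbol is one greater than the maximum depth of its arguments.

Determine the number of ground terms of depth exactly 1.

Write N_k for the number of ground terms of depth ≤ k. A term of depth ≤ k is either a constant or a function symbol applied to arguments of depth ≤ k−1, so N_k = 3 + N_{k-1} + N_{k-1}.
N_0 = 3
N_1 = 3 + 3 + 3 = 9
Terms of depth exactly 1: N_1 − N_0 = 9 − 3 = 6.

6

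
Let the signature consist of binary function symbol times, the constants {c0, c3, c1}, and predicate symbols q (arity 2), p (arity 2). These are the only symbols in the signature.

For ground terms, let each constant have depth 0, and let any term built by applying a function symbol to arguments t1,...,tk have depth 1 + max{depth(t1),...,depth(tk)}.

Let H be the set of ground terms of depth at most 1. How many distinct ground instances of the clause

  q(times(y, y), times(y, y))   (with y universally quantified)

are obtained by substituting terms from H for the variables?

12

Ground terms of depth ≤ 1:
  Write N_k for the number of ground terms of depth ≤ k. A term of depth ≤ k is either a constant or a function symbol applied to arguments of depth ≤ k−1, so N_k = 3 + N_{k-1}^2.
  N_0 = 3
  N_1 = 3 + 3^2 = 12
So there are 12 ground terms available for substitution.
The variable y ranges independently over the available ground terms, and distinct assignments produce distinct instances.
Number of ground instances = 12.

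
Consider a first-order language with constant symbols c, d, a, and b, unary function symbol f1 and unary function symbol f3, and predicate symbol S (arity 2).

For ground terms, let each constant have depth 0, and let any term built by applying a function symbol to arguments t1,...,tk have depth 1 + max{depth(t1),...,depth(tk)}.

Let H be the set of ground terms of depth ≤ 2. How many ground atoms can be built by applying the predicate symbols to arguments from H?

First count ground terms of depth ≤ 2.
If N_k denotes the number of depth-≤k ground terms, the 4 constants give N_0 = 4, and each function symbol of arity r contributes N_{k-1}^r new terms at level k: N_k = 4 + N_{k-1} + N_{k-1}.
N_0 = 4
N_1 = 4 + 4 + 4 = 12
N_2 = 4 + 12 + 12 = 28
So |H| = 28.
Each predicate of arity r yields |H|^r ground atoms (one per choice of an r-tuple from H):
  S: 28^2 = 784
Total ground atoms: 784.

784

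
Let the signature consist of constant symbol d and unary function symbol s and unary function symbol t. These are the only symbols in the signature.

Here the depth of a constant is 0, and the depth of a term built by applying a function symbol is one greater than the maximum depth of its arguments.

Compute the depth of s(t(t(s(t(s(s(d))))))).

depth(s(d)) = 1 + depth(d) = 1 + 0 = 1
depth(s(s(d))) = 1 + depth(s(d)) = 1 + 1 = 2
depth(t(s(s(d)))) = 1 + depth(s(s(d))) = 1 + 2 = 3
depth(s(t(s(s(d))))) = 1 + depth(t(s(s(d)))) = 1 + 3 = 4
depth(t(s(t(s(s(d)))))) = 1 + depth(s(t(s(s(d))))) = 1 + 4 = 5
depth(t(t(s(t(s(s(d))))))) = 1 + depth(t(s(t(s(s(d)))))) = 1 + 5 = 6
depth(s(t(t(s(t(s(s(d)))))))) = 1 + depth(t(t(s(t(s(s(d))))))) = 1 + 6 = 7

7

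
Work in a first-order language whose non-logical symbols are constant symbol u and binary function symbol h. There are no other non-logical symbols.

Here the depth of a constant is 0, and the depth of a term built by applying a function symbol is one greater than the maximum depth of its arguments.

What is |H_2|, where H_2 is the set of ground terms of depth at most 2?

5

Let N_k count ground terms of depth at most k. Each non-constant term of depth ≤ k is some function symbol applied to depth-≤(k−1) arguments, giving N_k = 1 + N_{k-1}^2.
N_0 = 1
N_1 = 1 + 1^2 = 2
N_2 = 1 + 2^2 = 5
Explicitly: u, h(u, u), h(u, h(u, u)), h(h(u, u), u), h(h(u, u), h(u, u)).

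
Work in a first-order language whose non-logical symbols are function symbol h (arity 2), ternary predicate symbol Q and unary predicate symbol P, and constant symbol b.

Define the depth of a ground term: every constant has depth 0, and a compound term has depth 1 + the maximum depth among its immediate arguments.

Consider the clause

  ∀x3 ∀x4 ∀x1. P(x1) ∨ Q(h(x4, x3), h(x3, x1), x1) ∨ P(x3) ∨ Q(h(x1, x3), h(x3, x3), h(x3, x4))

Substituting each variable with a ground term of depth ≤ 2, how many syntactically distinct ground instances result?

125

Ground terms of depth ≤ 2:
  Count level by level. With function symbols h/2, the terms of depth ≤ k are the 1 constant together with each function applied to depth-≤(k−1) tuples, so N_k = 1 + N_{k-1}^2.
  N_0 = 1
  N_1 = 1 + 1^2 = 2
  N_2 = 1 + 2^2 = 5
So there are 5 ground terms available for substitution.
The clause has 3 distinct variables (x3, x4, x1), each appearing in the body. In the free term algebra distinct substitutions yield syntactically distinct ground instances.
Number of ground instances = 5^3 = 125.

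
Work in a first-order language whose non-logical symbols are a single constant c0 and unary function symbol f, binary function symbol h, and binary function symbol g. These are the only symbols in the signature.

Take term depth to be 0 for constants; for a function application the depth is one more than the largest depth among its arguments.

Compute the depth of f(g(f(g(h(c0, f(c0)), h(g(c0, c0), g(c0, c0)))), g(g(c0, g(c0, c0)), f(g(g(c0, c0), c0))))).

depth(f(c0)) = 1 + depth(c0) = 1 + 0 = 1
depth(h(c0, f(c0))) = 1 + max(0, 1) = 2
depth(g(c0, c0)) = 1 + max(0, 0) = 1
depth(h(g(c0, c0), g(c0, c0))) = 1 + max(1, 1) = 2
depth(g(h(c0, f(c0)), h(g(c0, c0), g(c0, c0)))) = 1 + max(2, 2) = 3
depth(f(g(h(c0, f(c0)), h(g(c0, c0), g(c0, c0))))) = 1 + depth(g(h(c0, f(c0)), h(g(c0, c0), g(c0, c0)))) = 1 + 3 = 4
depth(g(c0, g(c0, c0))) = 1 + max(0, 1) = 2
depth(g(g(c0, c0), c0)) = 1 + max(1, 0) = 2
depth(f(g(g(c0, c0), c0))) = 1 + depth(g(g(c0, c0), c0)) = 1 + 2 = 3
depth(g(g(c0, g(c0, c0)), f(g(g(c0, c0), c0)))) = 1 + max(2, 3) = 4
depth(g(f(g(h(c0, f(c0)), h(g(c0, c0), g(c0, c0)))), g(g(c0, g(c0, c0)), f(g(g(c0, c0), c0))))) = 1 + max(4, 4) = 5
depth(f(g(f(g(h(c0, f(c0)), h(g(c0, c0), g(c0, c0)))), g(g(c0, g(c0, c0)), f(g(g(c0, c0), c0)))))) = 1 + depth(g(f(g(h(c0, f(c0)), h(g(c0, c0), g(c0, c0)))), g(g(c0, g(c0, c0)), f(g(g(c0, c0), c0))))) = 1 + 5 = 6

6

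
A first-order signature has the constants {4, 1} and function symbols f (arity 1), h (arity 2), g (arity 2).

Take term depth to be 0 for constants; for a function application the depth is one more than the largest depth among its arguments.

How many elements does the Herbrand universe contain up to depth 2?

Count level by level. With function symbols f/1, h/2, g/2, the terms of depth ≤ k are the 2 constants together with each function applied to depth-≤(k−1) tuples, so N_k = 2 + N_{k-1} + N_{k-1}^2 + N_{k-1}^2.
N_0 = 2
N_1 = 2 + 2 + 2^2 + 2^2 = 12
N_2 = 2 + 12 + 12^2 + 12^2 = 302

302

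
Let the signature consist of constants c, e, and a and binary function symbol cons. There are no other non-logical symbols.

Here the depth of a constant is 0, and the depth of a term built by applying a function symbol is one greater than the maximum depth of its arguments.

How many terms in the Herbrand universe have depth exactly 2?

Count level by level. With function symbols cons/2, the terms of depth ≤ k are the 3 constants together with each function applied to depth-≤(k−1) tuples, so N_k = 3 + N_{k-1}^2.
N_0 = 3
N_1 = 3 + 3^2 = 12
N_2 = 3 + 12^2 = 147
Terms of depth exactly 2: N_2 − N_1 = 147 − 12 = 135.

135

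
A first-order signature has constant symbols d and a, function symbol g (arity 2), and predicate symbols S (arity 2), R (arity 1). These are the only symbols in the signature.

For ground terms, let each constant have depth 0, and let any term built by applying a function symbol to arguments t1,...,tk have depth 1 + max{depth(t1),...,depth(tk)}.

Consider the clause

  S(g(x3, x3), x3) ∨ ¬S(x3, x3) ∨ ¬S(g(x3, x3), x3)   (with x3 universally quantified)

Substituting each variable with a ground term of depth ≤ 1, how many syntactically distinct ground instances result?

6

Ground terms of depth ≤ 1:
  Let N_k = |{terms of depth ≤ k}|. Then N_0 = 2 and N_k = 2 + N_{k-1}^2 for k ≥ 1 (one summand per function symbol, arity giving the exponent).
  N_0 = 2
  N_1 = 2 + 2^2 = 6
  Explicitly: d, a, g(d, d), g(d, a), g(a, d), g(a, a).
So there are 6 ground terms available for substitution.
There is 1 variable to instantiate (x3),  occurring in at least one literal, so different choices give different ground instances.
Number of ground instances = 6.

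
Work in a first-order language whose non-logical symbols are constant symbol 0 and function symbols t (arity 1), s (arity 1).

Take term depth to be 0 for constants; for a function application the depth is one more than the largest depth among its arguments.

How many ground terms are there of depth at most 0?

1

Let N_k count ground terms of depth at most k. Each non-constant term of depth ≤ k is some function symbol applied to depth-≤(k−1) arguments, giving N_k = 1 + N_{k-1} + N_{k-1}.
N_0 = 1
Explicitly: 0.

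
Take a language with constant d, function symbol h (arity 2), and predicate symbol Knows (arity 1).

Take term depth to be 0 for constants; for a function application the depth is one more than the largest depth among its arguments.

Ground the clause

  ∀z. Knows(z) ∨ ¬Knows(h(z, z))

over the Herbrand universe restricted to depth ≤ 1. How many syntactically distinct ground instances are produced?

2

Ground terms of depth ≤ 1:
  Let N_k count ground terms of depth at most k. Each non-constant term of depth ≤ k is some function symbol applied to depth-≤(k−1) arguments, giving N_k = 1 + N_{k-1}^2.
  N_0 = 1
  N_1 = 1 + 1^2 = 2
So there are 2 ground terms available for substitution.
There is 1 variable to instantiate (z),  occurring in at least one literal, so different choices give different ground instances.
Number of ground instances = 2.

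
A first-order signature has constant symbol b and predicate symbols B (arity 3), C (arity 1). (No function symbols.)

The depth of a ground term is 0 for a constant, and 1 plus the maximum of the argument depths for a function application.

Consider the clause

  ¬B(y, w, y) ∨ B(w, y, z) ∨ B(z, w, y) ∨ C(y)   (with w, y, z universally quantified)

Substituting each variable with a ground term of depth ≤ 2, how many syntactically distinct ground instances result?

Ground terms of depth ≤ 2:
  With no function symbols every ground term is a constant, so there is exactly 1 ground term at every depth bound.
  N_0 = 1
  N_1 = 1
  N_2 = 1
So there is exactly 1 ground term available for substitution.
The body mentions every one of the 3 quantified variables; since ground terms form a free algebra, no two substitutions collapse to the same formula.
Number of ground instances = 1^3 = 1.

1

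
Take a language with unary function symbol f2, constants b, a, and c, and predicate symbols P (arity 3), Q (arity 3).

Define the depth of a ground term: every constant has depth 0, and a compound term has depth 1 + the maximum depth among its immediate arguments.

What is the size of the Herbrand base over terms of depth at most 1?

432

First count ground terms of depth ≤ 1.
Count level by level. With function symbols f2/1, the terms of depth ≤ k are the 3 constants together with each function applied to depth-≤(k−1) tuples, so N_k = 3 + N_{k-1}.
N_0 = 3
N_1 = 3 + 3 = 6
Explicitly: b, a, c, f2(b), f2(a), f2(c).
So |H| = 6.
Ground atoms are formed by filling each argument slot of a predicate with a term from H, so an r-ary predicate gives |H|^r atoms:
  P: 6^3 = 216;  Q: 6^3 = 216
Total ground atoms: 216 + 216 = 432.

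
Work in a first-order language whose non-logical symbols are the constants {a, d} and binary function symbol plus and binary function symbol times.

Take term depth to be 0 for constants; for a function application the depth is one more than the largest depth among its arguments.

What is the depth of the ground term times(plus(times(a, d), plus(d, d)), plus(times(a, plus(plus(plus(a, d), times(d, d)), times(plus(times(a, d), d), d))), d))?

depth(times(a, d)) = 1 + max(0, 0) = 1
depth(plus(d, d)) = 1 + max(0, 0) = 1
depth(plus(times(a, d), plus(d, d))) = 1 + max(1, 1) = 2
depth(plus(a, d)) = 1 + max(0, 0) = 1
depth(times(d, d)) = 1 + max(0, 0) = 1
depth(plus(plus(a, d), times(d, d))) = 1 + max(1, 1) = 2
depth(plus(times(a, d), d)) = 1 + max(1, 0) = 2
depth(times(plus(times(a, d), d), d)) = 1 + max(2, 0) = 3
depth(plus(plus(plus(a, d), times(d, d)), times(plus(times(a, d), d), d))) = 1 + max(2, 3) = 4
depth(times(a, plus(plus(plus(a, d), times(d, d)), times(plus(times(a, d), d), d)))) = 1 + max(0, 4) = 5
depth(plus(times(a, plus(plus(plus(a, d), times(d, d)), times(plus(times(a, d), d), d))), d)) = 1 + max(5, 0) = 6
depth(times(plus(times(a, d), plus(d, d)), plus(times(a, plus(plus(plus(a, d), times(d, d)), times(plus(times(a, d), d), d))), d))) = 1 + max(2, 6) = 7

7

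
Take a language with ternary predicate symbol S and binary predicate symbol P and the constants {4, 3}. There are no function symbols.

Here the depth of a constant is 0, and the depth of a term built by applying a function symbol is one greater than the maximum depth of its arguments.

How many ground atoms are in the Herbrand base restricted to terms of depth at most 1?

First count ground terms of depth ≤ 1.
With no function symbols every ground term is a constant, so there are exactly 2 ground terms at every depth bound.
N_0 = 2
N_1 = 2
Explicitly: 4, 3.
So |H| = 2.
Each predicate of arity r yields |H|^r ground atoms (one per choice of an r-tuple from H):
  S: 2^3 = 8;  P: 2^2 = 4
Total ground atoms: 8 + 4 = 12.

12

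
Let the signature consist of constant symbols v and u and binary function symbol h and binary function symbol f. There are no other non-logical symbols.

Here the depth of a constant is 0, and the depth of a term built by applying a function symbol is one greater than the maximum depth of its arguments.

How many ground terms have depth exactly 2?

Write N_k for the number of ground terms of depth ≤ k. A term of depth ≤ k is either a constant or a function symbol applied to arguments of depth ≤ k−1, so N_k = 2 + N_{k-1}^2 + N_{k-1}^2.
N_0 = 2
N_1 = 2 + 2^2 + 2^2 = 10
N_2 = 2 + 10^2 + 10^2 = 202
Terms of depth exactly 2: N_2 − N_1 = 202 − 10 = 192.

192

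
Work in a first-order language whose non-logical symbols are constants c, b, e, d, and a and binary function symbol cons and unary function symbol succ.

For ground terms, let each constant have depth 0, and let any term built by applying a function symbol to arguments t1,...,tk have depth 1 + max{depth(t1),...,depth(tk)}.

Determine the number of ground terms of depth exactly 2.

Let N_k = |{terms of depth ≤ k}|. Then N_0 = 5 and N_k = 5 + N_{k-1}^2 + N_{k-1} for k ≥ 1 (one summand per function symbol, arity giving the exponent).
N_0 = 5
N_1 = 5 + 5^2 + 5 = 35
N_2 = 5 + 35^2 + 35 = 1265
Terms of depth exactly 2: N_2 − N_1 = 1265 − 35 = 1230.

1230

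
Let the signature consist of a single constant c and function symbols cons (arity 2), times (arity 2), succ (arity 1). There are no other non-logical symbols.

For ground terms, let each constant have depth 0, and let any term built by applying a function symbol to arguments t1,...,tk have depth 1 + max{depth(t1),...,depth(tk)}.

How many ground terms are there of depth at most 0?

1

Count level by level. With function symbols cons/2, times/2, succ/1, the terms of depth ≤ k are the 1 constant together with each function applied to depth-≤(k−1) tuples, so N_k = 1 + N_{k-1}^2 + N_{k-1}^2 + N_{k-1}.
N_0 = 1
Explicitly: c.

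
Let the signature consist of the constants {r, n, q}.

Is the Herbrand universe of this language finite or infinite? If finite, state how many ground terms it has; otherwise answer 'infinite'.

There are no function symbols, so every ground term is one of the 3 constants.
The Herbrand universe is {r, n, q}, which is finite with 3 elements.

3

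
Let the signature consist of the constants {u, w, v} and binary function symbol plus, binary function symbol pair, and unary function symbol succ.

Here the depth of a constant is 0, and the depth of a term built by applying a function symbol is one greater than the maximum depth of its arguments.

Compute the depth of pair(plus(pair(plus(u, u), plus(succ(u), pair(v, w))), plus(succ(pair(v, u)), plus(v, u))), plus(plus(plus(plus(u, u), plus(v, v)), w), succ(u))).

5

depth(plus(u, u)) = 1 + max(0, 0) = 1
depth(succ(u)) = 1 + depth(u) = 1 + 0 = 1
depth(pair(v, w)) = 1 + max(0, 0) = 1
depth(plus(succ(u), pair(v, w))) = 1 + max(1, 1) = 2
depth(pair(plus(u, u), plus(succ(u), pair(v, w)))) = 1 + max(1, 2) = 3
depth(pair(v, u)) = 1 + max(0, 0) = 1
depth(succ(pair(v, u))) = 1 + depth(pair(v, u)) = 1 + 1 = 2
depth(plus(v, u)) = 1 + max(0, 0) = 1
depth(plus(succ(pair(v, u)), plus(v, u))) = 1 + max(2, 1) = 3
depth(plus(pair(plus(u, u), plus(succ(u), pair(v, w))), plus(succ(pair(v, u)), plus(v, u)))) = 1 + max(3, 3) = 4
depth(plus(v, v)) = 1 + max(0, 0) = 1
depth(plus(plus(u, u), plus(v, v))) = 1 + max(1, 1) = 2
depth(plus(plus(plus(u, u), plus(v, v)), w)) = 1 + max(2, 0) = 3
depth(plus(plus(plus(plus(u, u), plus(v, v)), w), succ(u))) = 1 + max(3, 1) = 4
depth(pair(plus(pair(plus(u, u), plus(succ(u), pair(v, w))), plus(succ(pair(v, u)), plus(v, u))), plus(plus(plus(plus(u, u), plus(v, v)), w), succ(u)))) = 1 + max(4, 4) = 5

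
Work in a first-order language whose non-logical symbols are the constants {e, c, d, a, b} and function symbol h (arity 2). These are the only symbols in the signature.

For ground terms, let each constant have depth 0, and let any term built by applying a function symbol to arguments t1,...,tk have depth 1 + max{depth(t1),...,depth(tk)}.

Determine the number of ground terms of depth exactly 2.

875

Write N_k for the number of ground terms of depth ≤ k. A term of depth ≤ k is either a constant or a function symbol applied to arguments of depth ≤ k−1, so N_k = 5 + N_{k-1}^2.
N_0 = 5
N_1 = 5 + 5^2 = 30
N_2 = 5 + 30^2 = 905
Terms of depth exactly 2: N_2 − N_1 = 905 − 30 = 875.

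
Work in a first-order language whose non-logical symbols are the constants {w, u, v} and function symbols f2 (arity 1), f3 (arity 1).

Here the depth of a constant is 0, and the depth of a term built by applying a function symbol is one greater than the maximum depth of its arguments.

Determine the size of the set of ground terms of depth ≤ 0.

Write N_k for the number of ground terms of depth ≤ k. A term of depth ≤ k is either a constant or a function symbol applied to arguments of depth ≤ k−1, so N_k = 3 + N_{k-1} + N_{k-1}.
N_0 = 3

3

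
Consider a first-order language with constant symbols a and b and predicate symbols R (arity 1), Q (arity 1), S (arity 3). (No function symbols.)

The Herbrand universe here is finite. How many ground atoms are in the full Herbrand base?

With no function symbols, the Herbrand universe is just the 2 constants.
Ground atoms per predicate: R: 2, Q: 2, S: 2^3 = 8.
Herbrand base size = 2 + 2 + 8 = 12.

12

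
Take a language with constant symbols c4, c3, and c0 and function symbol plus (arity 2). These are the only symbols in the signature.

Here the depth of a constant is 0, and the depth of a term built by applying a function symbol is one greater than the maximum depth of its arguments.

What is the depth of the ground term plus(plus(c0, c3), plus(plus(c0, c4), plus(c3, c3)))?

depth(plus(c0, c3)) = 1 + max(0, 0) = 1
depth(plus(c0, c4)) = 1 + max(0, 0) = 1
depth(plus(c3, c3)) = 1 + max(0, 0) = 1
depth(plus(plus(c0, c4), plus(c3, c3))) = 1 + max(1, 1) = 2
depth(plus(plus(c0, c3), plus(plus(c0, c4), plus(c3, c3)))) = 1 + max(1, 2) = 3

3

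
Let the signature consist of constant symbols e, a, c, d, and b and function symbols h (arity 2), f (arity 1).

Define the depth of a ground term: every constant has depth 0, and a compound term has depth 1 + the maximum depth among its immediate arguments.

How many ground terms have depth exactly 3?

1600230

If N_k denotes the number of depth-≤k ground terms, the 5 constants give N_0 = 5, and each function symbol of arity r contributes N_{k-1}^r new terms at level k: N_k = 5 + N_{k-1}^2 + N_{k-1}.
N_0 = 5
N_1 = 5 + 5^2 + 5 = 35
N_2 = 5 + 35^2 + 35 = 1265
N_3 = 5 + 1265^2 + 1265 = 1601495
Terms of depth exactly 3: N_3 − N_2 = 1601495 − 1265 = 1600230.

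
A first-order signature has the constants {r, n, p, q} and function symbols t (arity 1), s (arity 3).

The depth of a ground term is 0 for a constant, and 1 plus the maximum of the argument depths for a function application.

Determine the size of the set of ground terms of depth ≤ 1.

Write N_k for the number of ground terms of depth ≤ k. A term of depth ≤ k is either a constant or a function symbol applied to arguments of depth ≤ k−1, so N_k = 4 + N_{k-1} + N_{k-1}^3.
N_0 = 4
N_1 = 4 + 4 + 4^3 = 72

72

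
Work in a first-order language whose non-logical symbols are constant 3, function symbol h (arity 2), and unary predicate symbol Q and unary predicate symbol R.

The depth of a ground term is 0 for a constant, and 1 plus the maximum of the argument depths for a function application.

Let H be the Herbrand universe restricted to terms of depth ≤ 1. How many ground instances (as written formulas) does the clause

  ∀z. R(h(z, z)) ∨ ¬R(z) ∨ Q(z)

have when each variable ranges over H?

Ground terms of depth ≤ 1:
  Let N_k count ground terms of depth at most k. Each non-constant term of depth ≤ k is some function symbol applied to depth-≤(k−1) arguments, giving N_k = 1 + N_{k-1}^2.
  N_0 = 1
  N_1 = 1 + 1^2 = 2
So there are 2 ground terms available for substitution.
The variable z ranges independently over the available ground terms, and distinct assignments produce distinct instances.
Number of ground instances = 2.

2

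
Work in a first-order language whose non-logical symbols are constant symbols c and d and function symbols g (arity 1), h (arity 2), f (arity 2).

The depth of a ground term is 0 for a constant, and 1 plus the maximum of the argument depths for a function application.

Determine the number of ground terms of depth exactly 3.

Let N_k count ground terms of depth at most k. Each non-constant term of depth ≤ k is some function symbol applied to depth-≤(k−1) arguments, giving N_k = 2 + N_{k-1} + N_{k-1}^2 + N_{k-1}^2.
N_0 = 2
N_1 = 2 + 2 + 2^2 + 2^2 = 12
N_2 = 2 + 12 + 12^2 + 12^2 = 302
N_3 = 2 + 302 + 302^2 + 302^2 = 182712
Terms of depth exactly 3: N_3 − N_2 = 182712 − 302 = 182410.

182410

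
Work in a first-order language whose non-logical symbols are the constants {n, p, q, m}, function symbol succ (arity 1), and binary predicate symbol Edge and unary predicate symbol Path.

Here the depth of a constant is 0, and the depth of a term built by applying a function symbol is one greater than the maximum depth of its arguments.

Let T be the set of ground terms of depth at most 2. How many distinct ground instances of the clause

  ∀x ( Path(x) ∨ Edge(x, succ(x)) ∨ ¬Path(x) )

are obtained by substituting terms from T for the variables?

Ground terms of depth ≤ 2:
  Count level by level. With function symbols succ/1, the terms of depth ≤ k are the 4 constants together with each function applied to depth-≤(k−1) tuples, so N_k = 4 + N_{k-1}.
  N_0 = 4
  N_1 = 4 + 4 = 8
  N_2 = 4 + 8 = 12
  Explicitly: n, p, q, m, succ(n), succ(p), succ(q), succ(m), succ(succ(n)), succ(succ(p)), succ(succ(q)), succ(succ(m)).
So there are 12 ground terms available for substitution.
The variable x ranges independently over the available ground terms, and distinct assignments produce distinct instances.
Number of ground instances = 12.

12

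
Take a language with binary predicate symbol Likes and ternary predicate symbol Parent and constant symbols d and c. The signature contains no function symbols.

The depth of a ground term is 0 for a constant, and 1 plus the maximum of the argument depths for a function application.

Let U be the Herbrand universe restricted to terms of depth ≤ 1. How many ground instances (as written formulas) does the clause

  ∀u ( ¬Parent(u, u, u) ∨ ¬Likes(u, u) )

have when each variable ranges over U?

Ground terms of depth ≤ 1:
  With no function symbols every ground term is a constant, so there are exactly 2 ground terms at every depth bound.
  N_0 = 2
  N_1 = 2
So there are 2 ground terms available for substitution.
There is 1 variable to instantiate (u),  occurring in at least one literal, so different choices give different ground instances.
Number of ground instances = 2.

2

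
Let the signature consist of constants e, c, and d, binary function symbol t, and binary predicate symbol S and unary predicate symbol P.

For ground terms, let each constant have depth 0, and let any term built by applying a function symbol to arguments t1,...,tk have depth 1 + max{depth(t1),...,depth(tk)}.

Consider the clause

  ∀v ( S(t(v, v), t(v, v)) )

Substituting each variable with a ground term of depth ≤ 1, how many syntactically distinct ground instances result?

12

Ground terms of depth ≤ 1:
  Let N_k count ground terms of depth at most k. Each non-constant term of depth ≤ k is some function symbol applied to depth-≤(k−1) arguments, giving N_k = 3 + N_{k-1}^2.
  N_0 = 3
  N_1 = 3 + 3^2 = 12
So there are 12 ground terms available for substitution.
The clause has 1 distinct variable (v), which appears in the body. In the free term algebra distinct substitutions yield syntactically distinct ground instances.
Number of ground instances = 12.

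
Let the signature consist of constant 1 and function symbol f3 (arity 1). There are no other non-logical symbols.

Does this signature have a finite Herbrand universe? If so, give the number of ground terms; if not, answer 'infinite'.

infinite

The signature has at least one function symbol (f3, arity 1) and at least one constant (1).
Iterating f3 gives infinitely many distinct ground terms: 1, f3(1), f3(f3(1)), ...
So the Herbrand universe is infinite.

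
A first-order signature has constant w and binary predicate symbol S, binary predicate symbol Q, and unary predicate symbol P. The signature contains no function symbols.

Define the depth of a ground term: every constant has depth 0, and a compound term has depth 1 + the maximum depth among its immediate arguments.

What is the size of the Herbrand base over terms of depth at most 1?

First count ground terms of depth ≤ 1.
With no function symbols every ground term is a constant, so there is exactly 1 ground term at every depth bound.
N_0 = 1
N_1 = 1
Explicitly: w.
So |H| = 1.
A ground atom is a predicate applied to a tuple of terms from H, so the count is the sum over predicates of |H|^arity:
  S: 1^2 = 1;  Q: 1^2 = 1;  P: 1
Total ground atoms: 1 + 1 + 1 = 3.

3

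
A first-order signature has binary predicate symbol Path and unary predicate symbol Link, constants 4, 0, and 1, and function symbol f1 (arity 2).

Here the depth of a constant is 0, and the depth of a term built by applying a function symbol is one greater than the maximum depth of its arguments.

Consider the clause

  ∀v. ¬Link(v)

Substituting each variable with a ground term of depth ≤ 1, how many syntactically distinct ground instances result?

12

Ground terms of depth ≤ 1:
  Count level by level. With function symbols f1/2, the terms of depth ≤ k are the 3 constants together with each function applied to depth-≤(k−1) tuples, so N_k = 3 + N_{k-1}^2.
  N_0 = 3
  N_1 = 3 + 3^2 = 12
  Explicitly: 4, 0, 1, f1(4, 4), f1(4, 0), f1(4, 1), f1(0, 4), f1(0, 0), f1(0, 1), f1(1, 4), f1(1, 0), f1(1, 1).
So there are 12 ground terms available for substitution.
The variable v ranges independently over the available ground terms, and distinct assignments produce distinct instances.
Number of ground instances = 12.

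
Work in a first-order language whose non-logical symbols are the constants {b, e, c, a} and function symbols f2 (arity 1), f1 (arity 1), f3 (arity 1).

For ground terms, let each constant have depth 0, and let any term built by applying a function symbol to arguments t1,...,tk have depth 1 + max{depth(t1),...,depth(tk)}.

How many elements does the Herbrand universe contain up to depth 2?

If N_k denotes the number of depth-≤k ground terms, the 4 constants give N_0 = 4, and each function symbol of arity r contributes N_{k-1}^r new terms at level k: N_k = 4 + N_{k-1} + N_{k-1} + N_{k-1}.
N_0 = 4
N_1 = 4 + 4 + 4 + 4 = 16
N_2 = 4 + 16 + 16 + 16 = 52

52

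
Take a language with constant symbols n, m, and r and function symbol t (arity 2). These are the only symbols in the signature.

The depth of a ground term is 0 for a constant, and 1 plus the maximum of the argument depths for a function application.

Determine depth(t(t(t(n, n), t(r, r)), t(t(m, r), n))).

depth(t(n, n)) = 1 + max(0, 0) = 1
depth(t(r, r)) = 1 + max(0, 0) = 1
depth(t(t(n, n), t(r, r))) = 1 + max(1, 1) = 2
depth(t(m, r)) = 1 + max(0, 0) = 1
depth(t(t(m, r), n)) = 1 + max(1, 0) = 2
depth(t(t(t(n, n), t(r, r)), t(t(m, r), n))) = 1 + max(2, 2) = 3

3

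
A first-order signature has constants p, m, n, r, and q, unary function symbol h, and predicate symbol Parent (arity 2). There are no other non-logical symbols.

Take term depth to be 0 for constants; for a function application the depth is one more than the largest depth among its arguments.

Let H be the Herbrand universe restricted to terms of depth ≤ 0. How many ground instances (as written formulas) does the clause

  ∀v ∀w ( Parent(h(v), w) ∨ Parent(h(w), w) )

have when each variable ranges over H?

Ground terms of depth ≤ 0:
  Count level by level. With function symbols h/1, the terms of depth ≤ k are the 5 constants together with each function applied to depth-≤(k−1) tuples, so N_k = 5 + N_{k-1}.
  N_0 = 5
So there are 5 ground terms available for substitution.
Each of v, w ranges independently over the available ground terms, and distinct assignments produce distinct instances.
Number of ground instances = 5^2 = 25.

25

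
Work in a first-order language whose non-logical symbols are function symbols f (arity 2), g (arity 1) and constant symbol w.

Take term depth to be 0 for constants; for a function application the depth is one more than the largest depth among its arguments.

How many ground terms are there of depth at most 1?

3

Write N_k for the number of ground terms of depth ≤ k. A term of depth ≤ k is either a constant or a function symbol applied to arguments of depth ≤ k−1, so N_k = 1 + N_{k-1}^2 + N_{k-1}.
N_0 = 1
N_1 = 1 + 1^2 + 1 = 3
Explicitly: w, f(w, w), g(w).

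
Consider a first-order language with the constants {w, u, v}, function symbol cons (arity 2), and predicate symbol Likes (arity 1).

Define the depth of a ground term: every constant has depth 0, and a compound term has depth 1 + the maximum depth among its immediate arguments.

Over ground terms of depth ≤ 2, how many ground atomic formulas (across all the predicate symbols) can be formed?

First count ground terms of depth ≤ 2.
Write N_k for the number of ground terms of depth ≤ k. A term of depth ≤ k is either a constant or a function symbol applied to arguments of depth ≤ k−1, so N_k = 3 + N_{k-1}^2.
N_0 = 3
N_1 = 3 + 3^2 = 12
N_2 = 3 + 12^2 = 147
So |H| = 147.
Each predicate of arity r yields |H|^r ground atoms (one per choice of an r-tuple from H):
  Likes: 147
Total ground atoms: 147.

147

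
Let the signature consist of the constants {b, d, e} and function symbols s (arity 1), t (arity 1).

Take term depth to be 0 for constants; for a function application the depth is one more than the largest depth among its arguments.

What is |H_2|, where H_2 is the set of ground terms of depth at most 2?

21

Let N_k = |{terms of depth ≤ k}|. Then N_0 = 3 and N_k = 3 + N_{k-1} + N_{k-1} for k ≥ 1 (one summand per function symbol, arity giving the exponent).
N_0 = 3
N_1 = 3 + 3 + 3 = 9
N_2 = 3 + 9 + 9 = 21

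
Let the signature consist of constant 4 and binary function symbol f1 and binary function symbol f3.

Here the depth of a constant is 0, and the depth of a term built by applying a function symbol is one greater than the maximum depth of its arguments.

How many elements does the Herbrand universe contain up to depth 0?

1

Let N_k = |{terms of depth ≤ k}|. Then N_0 = 1 and N_k = 1 + N_{k-1}^2 + N_{k-1}^2 for k ≥ 1 (one summand per function symbol, arity giving the exponent).
N_0 = 1
Explicitly: 4.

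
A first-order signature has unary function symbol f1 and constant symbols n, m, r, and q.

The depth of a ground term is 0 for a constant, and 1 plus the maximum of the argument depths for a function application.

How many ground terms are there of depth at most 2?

If N_k denotes the number of depth-≤k ground terms, the 4 constants give N_0 = 4, and each function symbol of arity r contributes N_{k-1}^r new terms at level k: N_k = 4 + N_{k-1}.
N_0 = 4
N_1 = 4 + 4 = 8
N_2 = 4 + 8 = 12
Explicitly: n, m, r, q, f1(n), f1(m), f1(r), f1(q), f1(f1(n)), f1(f1(m)), f1(f1(r)), f1(f1(q)).

12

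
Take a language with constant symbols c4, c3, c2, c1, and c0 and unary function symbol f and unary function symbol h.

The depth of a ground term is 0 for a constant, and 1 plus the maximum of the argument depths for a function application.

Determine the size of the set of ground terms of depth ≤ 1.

Let N_k = |{terms of depth ≤ k}|. Then N_0 = 5 and N_k = 5 + N_{k-1} + N_{k-1} for k ≥ 1 (one summand per function symbol, arity giving the exponent).
N_0 = 5
N_1 = 5 + 5 + 5 = 15

15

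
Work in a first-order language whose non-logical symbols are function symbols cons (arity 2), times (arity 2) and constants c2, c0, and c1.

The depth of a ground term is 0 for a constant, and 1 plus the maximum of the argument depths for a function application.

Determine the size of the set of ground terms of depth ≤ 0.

Let N_k = |{terms of depth ≤ k}|. Then N_0 = 3 and N_k = 3 + N_{k-1}^2 + N_{k-1}^2 for k ≥ 1 (one summand per function symbol, arity giving the exponent).
N_0 = 3
Explicitly: c2, c0, c1.

3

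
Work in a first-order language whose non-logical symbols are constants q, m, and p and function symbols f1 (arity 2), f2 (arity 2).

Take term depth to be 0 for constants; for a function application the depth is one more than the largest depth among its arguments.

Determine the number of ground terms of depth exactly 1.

If N_k denotes the number of depth-≤k ground terms, the 3 constants give N_0 = 3, and each function symbol of arity r contributes N_{k-1}^r new terms at level k: N_k = 3 + N_{k-1}^2 + N_{k-1}^2.
N_0 = 3
N_1 = 3 + 3^2 + 3^2 = 21
Terms of depth exactly 1: N_1 − N_0 = 21 − 3 = 18.

18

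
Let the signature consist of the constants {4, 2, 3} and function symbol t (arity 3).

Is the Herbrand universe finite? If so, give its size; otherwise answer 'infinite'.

The signature has at least one function symbol (t, arity 3) and at least one constant (4).
Iterating t gives infinitely many distinct ground terms: 4, t(4, 4, 4), t(t(4, 4, 4), t(4, 4, 4), t(4, 4, 4)), ...
So the Herbrand universe is infinite.

infinite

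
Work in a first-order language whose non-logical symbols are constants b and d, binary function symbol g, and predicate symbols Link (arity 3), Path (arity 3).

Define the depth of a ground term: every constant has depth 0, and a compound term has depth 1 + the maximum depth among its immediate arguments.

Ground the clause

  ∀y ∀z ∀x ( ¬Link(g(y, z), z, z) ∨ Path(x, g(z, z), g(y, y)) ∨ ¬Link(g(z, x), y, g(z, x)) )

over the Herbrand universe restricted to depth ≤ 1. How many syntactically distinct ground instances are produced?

216

Ground terms of depth ≤ 1:
  Write N_k for the number of ground terms of depth ≤ k. A term of depth ≤ k is either a constant or a function symbol applied to arguments of depth ≤ k−1, so N_k = 2 + N_{k-1}^2.
  N_0 = 2
  N_1 = 2 + 2^2 = 6
  Explicitly: b, d, g(b, b), g(b, d), g(d, b), g(d, d).
So there are 6 ground terms available for substitution.
The clause has 3 distinct variables (y, z, x), each appearing in the body. In the free term algebra distinct substitutions yield syntactically distinct ground instances.
Number of ground instances = 6^3 = 216.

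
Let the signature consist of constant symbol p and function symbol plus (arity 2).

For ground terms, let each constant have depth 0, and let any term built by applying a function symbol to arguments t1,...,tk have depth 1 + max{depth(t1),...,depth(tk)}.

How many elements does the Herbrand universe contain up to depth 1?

Let N_k count ground terms of depth at most k. Each non-constant term of depth ≤ k is some function symbol applied to depth-≤(k−1) arguments, giving N_k = 1 + N_{k-1}^2.
N_0 = 1
N_1 = 1 + 1^2 = 2
Explicitly: p, plus(p, p).

2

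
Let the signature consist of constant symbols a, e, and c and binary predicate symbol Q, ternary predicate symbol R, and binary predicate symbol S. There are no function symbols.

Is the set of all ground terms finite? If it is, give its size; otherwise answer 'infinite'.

3

There are no function symbols, so every ground term is one of the 3 constants.
The Herbrand universe is {a, e, c}, which is finite with 3 elements.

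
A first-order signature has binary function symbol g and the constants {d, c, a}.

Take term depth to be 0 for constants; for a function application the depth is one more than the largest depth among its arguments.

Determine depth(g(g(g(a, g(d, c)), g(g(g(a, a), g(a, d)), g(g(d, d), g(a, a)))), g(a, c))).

5

depth(g(d, c)) = 1 + max(0, 0) = 1
depth(g(a, g(d, c))) = 1 + max(0, 1) = 2
depth(g(a, a)) = 1 + max(0, 0) = 1
depth(g(a, d)) = 1 + max(0, 0) = 1
depth(g(g(a, a), g(a, d))) = 1 + max(1, 1) = 2
depth(g(d, d)) = 1 + max(0, 0) = 1
depth(g(g(d, d), g(a, a))) = 1 + max(1, 1) = 2
depth(g(g(g(a, a), g(a, d)), g(g(d, d), g(a, a)))) = 1 + max(2, 2) = 3
depth(g(g(a, g(d, c)), g(g(g(a, a), g(a, d)), g(g(d, d), g(a, a))))) = 1 + max(2, 3) = 4
depth(g(a, c)) = 1 + max(0, 0) = 1
depth(g(g(g(a, g(d, c)), g(g(g(a, a), g(a, d)), g(g(d, d), g(a, a)))), g(a, c))) = 1 + max(4, 1) = 5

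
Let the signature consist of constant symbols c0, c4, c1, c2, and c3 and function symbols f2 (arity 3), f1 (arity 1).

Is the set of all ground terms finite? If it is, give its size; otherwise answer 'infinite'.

The signature has at least one function symbol (f2, arity 3) and at least one constant (c0).
Iterating f2 gives infinitely many distinct ground terms: c0, f2(c0, c0, c0), f2(f2(c0, c0, c0), f2(c0, c0, c0), f2(c0, c0, c0)), ...
So the Herbrand universe is infinite.

infinite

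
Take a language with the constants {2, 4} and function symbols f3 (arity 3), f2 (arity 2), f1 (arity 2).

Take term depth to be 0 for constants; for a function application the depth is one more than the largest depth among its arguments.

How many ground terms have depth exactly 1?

16

Count level by level. With function symbols f3/3, f2/2, f1/2, the terms of depth ≤ k are the 2 constants together with each function applied to depth-≤(k−1) tuples, so N_k = 2 + N_{k-1}^3 + N_{k-1}^2 + N_{k-1}^2.
N_0 = 2
N_1 = 2 + 2^3 + 2^2 + 2^2 = 18
Terms of depth exactly 1: N_1 − N_0 = 18 − 2 = 16.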